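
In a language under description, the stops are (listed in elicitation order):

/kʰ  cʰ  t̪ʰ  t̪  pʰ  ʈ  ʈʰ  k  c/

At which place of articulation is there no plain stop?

bilabial

Plain: /t̪/ (dental), /ʈ/ (retroflex), /c/ (palatal), /k/ (velar).
Aspirated: /pʰ/ (bilabial), /t̪ʰ/ (dental), /ʈʰ/ (retroflex), /cʰ/ (palatal), /kʰ/ (velar).
Every place of articulation has a plain member except bilabial, where /p/ would be expected.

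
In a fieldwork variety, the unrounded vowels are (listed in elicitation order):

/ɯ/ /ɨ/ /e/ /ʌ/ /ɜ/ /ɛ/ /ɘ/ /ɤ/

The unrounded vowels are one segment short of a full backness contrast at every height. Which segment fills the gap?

/i/

Front: /e/ (high-mid), /ɛ/ (low-mid).
Central: /ɨ/ (high), /ɘ/ (high-mid), /ɜ/ (low-mid).
Back: /ɯ/ (high), /ɤ/ (high-mid), /ʌ/ (low-mid).
The high row has no front member, so the gap is the high front unrounded vowel /i/.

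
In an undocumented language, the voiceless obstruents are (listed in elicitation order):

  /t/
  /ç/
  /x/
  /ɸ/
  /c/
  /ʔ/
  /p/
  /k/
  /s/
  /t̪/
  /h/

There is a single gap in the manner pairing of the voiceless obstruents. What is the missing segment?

/θ/

Stop: /p/ (bilabial), /t̪/ (dental), /t/ (alveolar), /c/ (palatal), /k/ (velar), /ʔ/ (glottal).
Fricative: /ɸ/ (bilabial), /s/ (alveolar), /ç/ (palatal), /x/ (velar), /h/ (glottal).
The dental row has no fricative member, so the gap is the dental fricative /θ/.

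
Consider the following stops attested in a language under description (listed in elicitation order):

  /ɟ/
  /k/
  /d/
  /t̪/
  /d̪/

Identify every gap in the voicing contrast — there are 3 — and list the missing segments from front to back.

Voiceless: /t̪/ (dental), /k/ (velar).
Voiced: /d̪/ (dental), /d/ (alveolar), /ɟ/ (palatal).
Gaps, from front to back: alveolar lacks voiceless (/t/); palatal lacks voiceless (/c/); velar lacks voiced (/ɡ/).

/t/, /c/, /ɡ/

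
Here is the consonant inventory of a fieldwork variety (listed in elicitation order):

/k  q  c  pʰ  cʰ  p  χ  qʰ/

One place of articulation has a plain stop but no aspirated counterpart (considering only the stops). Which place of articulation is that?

place of articulation  plain     aspirated
bilabial          p         pʰ      
palatal           c         cʰ      
velar             k         —       
uvular            q         qʰ      
Every place of articulation has an aspirated member except velar, where /kʰ/ would be expected.

velar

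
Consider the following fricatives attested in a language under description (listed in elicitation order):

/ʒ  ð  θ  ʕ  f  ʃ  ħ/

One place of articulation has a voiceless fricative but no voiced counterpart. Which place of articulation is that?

Voiceless: /f/ (labiodental), /θ/ (dental), /ʃ/ (postalveolar), /ħ/ (pharyngeal).
Voiced: /ð/ (dental), /ʒ/ (postalveolar), /ʕ/ (pharyngeal).
Every place of articulation has a voiced member except labiodental, where /v/ would be expected.

labiodental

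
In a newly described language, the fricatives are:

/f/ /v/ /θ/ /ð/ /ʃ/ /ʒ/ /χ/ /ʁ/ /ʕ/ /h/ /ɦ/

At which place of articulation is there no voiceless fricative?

Voiceless: /f/ (labiodental), /θ/ (dental), /ʃ/ (postalveolar), /χ/ (uvular), /h/ (glottal).
Voiced: /v/ (labiodental), /ð/ (dental), /ʒ/ (postalveolar), /ʁ/ (uvular), /ʕ/ (pharyngeal), /ɦ/ (glottal).
Every place of articulation has a voiceless member except pharyngeal, where /ħ/ would be expected.

pharyngeal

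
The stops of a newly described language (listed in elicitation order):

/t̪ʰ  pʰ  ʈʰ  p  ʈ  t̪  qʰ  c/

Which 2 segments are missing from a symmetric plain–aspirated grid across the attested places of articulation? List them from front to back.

/cʰ/, /q/

Plain: /p/ (bilabial), /t̪/ (dental), /ʈ/ (retroflex), /c/ (palatal).
Aspirated: /pʰ/ (bilabial), /t̪ʰ/ (dental), /ʈʰ/ (retroflex), /qʰ/ (uvular).
Gaps, from front to back: palatal lacks aspirated (/cʰ/); uvular lacks plain (/q/).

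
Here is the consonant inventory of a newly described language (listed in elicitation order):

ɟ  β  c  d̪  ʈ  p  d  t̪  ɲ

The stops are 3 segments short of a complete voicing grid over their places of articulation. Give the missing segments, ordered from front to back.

/b/, /t/, /ɖ/

place of articulation  voiceless  voiced  
bilabial          p         —       
dental            t̪        d̪      
alveolar          —         d       
retroflex         ʈ         —       
palatal           c         ɟ       
Gaps, from front to back: bilabial lacks voiced (/b/); alveolar lacks voiceless (/t/); retroflex lacks voiced (/ɖ/).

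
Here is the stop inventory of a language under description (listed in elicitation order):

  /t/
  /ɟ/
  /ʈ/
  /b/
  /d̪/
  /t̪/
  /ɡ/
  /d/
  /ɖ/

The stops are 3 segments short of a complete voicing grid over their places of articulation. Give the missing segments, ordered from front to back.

place of articulation  voiceless  voiced  
bilabial          —         b       
dental            t̪        d̪      
alveolar          t         d       
retroflex         ʈ         ɖ       
palatal           —         ɟ       
velar             —         ɡ       
Gaps, from front to back: bilabial lacks voiceless (/p/); palatal lacks voiceless (/c/); velar lacks voiceless (/k/).

/p/, /c/, /k/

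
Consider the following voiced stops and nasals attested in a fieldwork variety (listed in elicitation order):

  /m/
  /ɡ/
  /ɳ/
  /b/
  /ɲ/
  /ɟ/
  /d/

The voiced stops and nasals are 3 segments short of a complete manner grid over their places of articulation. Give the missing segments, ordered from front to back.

/n/, /ɖ/, /ŋ/

bilabial: oral stop /b/, nasal /m/.
alveolar: oral stop /d/, nasal —.
retroflex: oral stop —, nasal /ɳ/.
palatal: oral stop /ɟ/, nasal /ɲ/.
velar: oral stop /ɡ/, nasal —.
Gaps, from front to back: alveolar lacks nasal (/n/); retroflex lacks oral stop (/ɖ/); velar lacks nasal (/ŋ/).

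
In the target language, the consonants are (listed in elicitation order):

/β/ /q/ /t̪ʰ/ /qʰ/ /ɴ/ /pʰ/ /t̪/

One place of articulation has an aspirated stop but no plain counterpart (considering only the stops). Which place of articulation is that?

bilabial

place of articulation  plain     aspirated
bilabial          —         pʰ      
dental            t̪        t̪ʰ     
uvular            q         qʰ      
Every place of articulation has a plain member except bilabial, where /p/ would be expected.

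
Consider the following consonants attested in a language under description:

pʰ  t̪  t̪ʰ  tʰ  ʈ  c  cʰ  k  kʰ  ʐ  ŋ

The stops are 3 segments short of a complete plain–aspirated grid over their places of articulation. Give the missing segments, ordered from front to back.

/p/, /t/, /ʈʰ/

bilabial: plain —, aspirated /pʰ/.
dental: plain /t̪/, aspirated /t̪ʰ/.
alveolar: plain —, aspirated /tʰ/.
retroflex: plain /ʈ/, aspirated —.
palatal: plain /c/, aspirated /cʰ/.
velar: plain /k/, aspirated /kʰ/.
Gaps, from front to back: bilabial lacks plain (/p/); alveolar lacks plain (/t/); retroflex lacks aspirated (/ʈʰ/).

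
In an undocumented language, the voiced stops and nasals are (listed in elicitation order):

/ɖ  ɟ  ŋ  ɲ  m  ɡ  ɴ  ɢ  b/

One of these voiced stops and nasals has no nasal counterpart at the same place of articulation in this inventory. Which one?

Bilabial: /b/ ~ /m/
Palatal: /ɟ/ ~ /ɲ/
Velar: /ɡ/ ~ /ŋ/
Uvular: /ɢ/ ~ /ɴ/
Retroflex: only /ɖ/ (oral stop); no nasal partner.
So /ɖ/ is the unpaired segment.

/ɖ/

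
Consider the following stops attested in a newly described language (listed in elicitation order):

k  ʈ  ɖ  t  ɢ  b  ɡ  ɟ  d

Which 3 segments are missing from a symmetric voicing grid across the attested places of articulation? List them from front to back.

/p/, /c/, /q/

bilabial: voiceless —, voiced /b/.
alveolar: voiceless /t/, voiced /d/.
retroflex: voiceless /ʈ/, voiced /ɖ/.
palatal: voiceless —, voiced /ɟ/.
velar: voiceless /k/, voiced /ɡ/.
uvular: voiceless —, voiced /ɢ/.
Gaps, from front to back: bilabial lacks voiceless (/p/); palatal lacks voiceless (/c/); uvular lacks voiceless (/q/).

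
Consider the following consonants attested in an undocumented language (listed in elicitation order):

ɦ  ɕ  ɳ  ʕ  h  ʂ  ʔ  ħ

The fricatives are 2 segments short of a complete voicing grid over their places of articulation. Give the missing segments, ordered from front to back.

Voiceless: /ʂ/ (retroflex), /ɕ/ (alveolo-palatal), /ħ/ (pharyngeal), /h/ (glottal).
Voiced: /ʕ/ (pharyngeal), /ɦ/ (glottal).
Gaps, from front to back: retroflex lacks voiced (/ʐ/); alveolo-palatal lacks voiced (/ʑ/).

/ʐ/, /ʑ/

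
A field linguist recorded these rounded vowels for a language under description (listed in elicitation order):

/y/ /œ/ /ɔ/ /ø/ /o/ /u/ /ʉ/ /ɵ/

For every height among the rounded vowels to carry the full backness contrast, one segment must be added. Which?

/ɞ/

Front: /y/ (high), /ø/ (high-mid), /œ/ (low-mid).
Central: /ʉ/ (high), /ɵ/ (high-mid).
Back: /u/ (high), /o/ (high-mid), /ɔ/ (low-mid).
The low-mid row has no central member, so the gap is the low-mid central rounded vowel /ɞ/.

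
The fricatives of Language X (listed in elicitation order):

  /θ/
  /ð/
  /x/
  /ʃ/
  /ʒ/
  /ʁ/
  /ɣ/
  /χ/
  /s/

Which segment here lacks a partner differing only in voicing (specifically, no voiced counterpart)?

Dental: /θ/ ~ /ð/
Postalveolar: /ʃ/ ~ /ʒ/
Velar: /x/ ~ /ɣ/
Uvular: /χ/ ~ /ʁ/
Alveolar: only /s/ (voiceless); no voiced partner.
So /s/ is the unpaired segment.

/s/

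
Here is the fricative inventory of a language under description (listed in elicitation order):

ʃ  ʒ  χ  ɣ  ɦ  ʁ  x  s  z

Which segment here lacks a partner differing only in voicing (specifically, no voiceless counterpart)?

/ɦ/

Alveolar: /s/ ~ /z/
Postalveolar: /ʃ/ ~ /ʒ/
Velar: /x/ ~ /ɣ/
Uvular: /χ/ ~ /ʁ/
Glottal: only /ɦ/ (voiced); no voiceless partner.
So /ɦ/ is the unpaired segment.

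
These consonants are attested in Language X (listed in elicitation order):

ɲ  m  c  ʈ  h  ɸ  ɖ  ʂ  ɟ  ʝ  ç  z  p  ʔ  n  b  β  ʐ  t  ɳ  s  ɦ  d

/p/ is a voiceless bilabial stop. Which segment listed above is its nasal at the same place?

The nasal at the same place is a bilabial nasal — in this inventory, /m/.

/m/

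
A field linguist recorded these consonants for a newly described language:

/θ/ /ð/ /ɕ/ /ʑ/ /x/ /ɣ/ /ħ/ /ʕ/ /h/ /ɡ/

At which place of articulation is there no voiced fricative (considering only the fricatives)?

glottal

dental: voiceless /θ/, voiced /ð/.
alveolo-palatal: voiceless /ɕ/, voiced /ʑ/.
velar: voiceless /x/, voiced /ɣ/.
pharyngeal: voiceless /ħ/, voiced /ʕ/.
glottal: voiceless /h/, voiced —.
Every place of articulation has a voiced member except glottal, where /ɦ/ would be expected.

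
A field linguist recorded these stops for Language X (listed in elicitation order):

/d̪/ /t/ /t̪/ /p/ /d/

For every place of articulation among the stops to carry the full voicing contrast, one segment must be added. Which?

/b/

bilabial: voiceless /p/, voiced —.
dental: voiceless /t̪/, voiced /d̪/.
alveolar: voiceless /t/, voiced /d/.
The bilabial row has no voiced member, so the gap is the voiced bilabial stop /b/.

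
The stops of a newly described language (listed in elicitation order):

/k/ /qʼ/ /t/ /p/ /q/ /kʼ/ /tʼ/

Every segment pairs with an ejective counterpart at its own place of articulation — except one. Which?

Alveolar: /t/ ~ /tʼ/
Velar: /k/ ~ /kʼ/
Uvular: /q/ ~ /qʼ/
Bilabial: only /p/ (plain); no ejective partner.
So /p/ is the unpaired segment.

/p/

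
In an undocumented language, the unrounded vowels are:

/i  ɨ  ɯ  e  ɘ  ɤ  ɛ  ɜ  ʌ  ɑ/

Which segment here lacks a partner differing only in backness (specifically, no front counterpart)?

High: /i/ ~ /ɨ/ ~ /ɯ/
High-mid: /e/ ~ /ɘ/ ~ /ɤ/
Low-mid: /ɛ/ ~ /ɜ/ ~ /ʌ/
Low: only /ɑ/ (back); no front partner.
So /ɑ/ is the unpaired segment.

/ɑ/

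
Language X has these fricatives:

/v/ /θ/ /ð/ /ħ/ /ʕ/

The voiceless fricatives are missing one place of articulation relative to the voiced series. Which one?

place of articulation  voiceless  voiced  
labiodental       —         v       
dental            θ         ð       
pharyngeal        ħ         ʕ       
Every place of articulation has a voiceless member except labiodental, where /f/ would be expected.

labiodental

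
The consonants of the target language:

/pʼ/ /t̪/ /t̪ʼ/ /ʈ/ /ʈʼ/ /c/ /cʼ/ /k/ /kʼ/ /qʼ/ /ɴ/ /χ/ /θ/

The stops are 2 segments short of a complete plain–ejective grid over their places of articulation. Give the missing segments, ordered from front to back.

/p/, /q/

bilabial: plain —, ejective /pʼ/.
dental: plain /t̪/, ejective /t̪ʼ/.
retroflex: plain /ʈ/, ejective /ʈʼ/.
palatal: plain /c/, ejective /cʼ/.
velar: plain /k/, ejective /kʼ/.
uvular: plain —, ejective /qʼ/.
Gaps, from front to back: bilabial lacks plain (/p/); uvular lacks plain (/q/).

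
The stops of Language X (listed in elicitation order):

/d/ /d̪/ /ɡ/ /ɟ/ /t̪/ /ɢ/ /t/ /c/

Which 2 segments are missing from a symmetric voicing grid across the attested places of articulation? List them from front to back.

/k/, /q/

dental: voiceless /t̪/, voiced /d̪/.
alveolar: voiceless /t/, voiced /d/.
palatal: voiceless /c/, voiced /ɟ/.
velar: voiceless —, voiced /ɡ/.
uvular: voiceless —, voiced /ɢ/.
Gaps, from front to back: velar lacks voiceless (/k/); uvular lacks voiceless (/q/).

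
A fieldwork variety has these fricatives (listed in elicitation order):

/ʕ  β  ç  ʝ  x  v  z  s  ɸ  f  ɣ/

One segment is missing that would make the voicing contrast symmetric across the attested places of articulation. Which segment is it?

Voiceless: /ɸ/ (bilabial), /f/ (labiodental), /s/ (alveolar), /ç/ (palatal), /x/ (velar).
Voiced: /β/ (bilabial), /v/ (labiodental), /z/ (alveolar), /ʝ/ (palatal), /ɣ/ (velar), /ʕ/ (pharyngeal).
The pharyngeal row has no voiceless member, so the gap is the voiceless pharyngeal fricative /ħ/.

/ħ/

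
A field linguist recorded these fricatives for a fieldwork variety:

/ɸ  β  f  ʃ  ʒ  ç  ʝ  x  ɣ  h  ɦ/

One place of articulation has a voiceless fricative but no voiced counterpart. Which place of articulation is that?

place of articulation  voiceless  voiced  
bilabial          ɸ         β       
labiodental       f         —       
postalveolar      ʃ         ʒ       
palatal           ç         ʝ       
velar             x         ɣ       
glottal           h         ɦ       
Every place of articulation has a voiced member except labiodental, where /v/ would be expected.

labiodental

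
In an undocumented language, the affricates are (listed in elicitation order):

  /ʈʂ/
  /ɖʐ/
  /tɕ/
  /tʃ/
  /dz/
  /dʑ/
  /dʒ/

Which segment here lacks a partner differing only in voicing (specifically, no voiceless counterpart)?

/dz/

Postalveolar: /tʃ/ ~ /dʒ/
Retroflex: /ʈʂ/ ~ /ɖʐ/
Alveolo-palatal: /tɕ/ ~ /dʑ/
Alveolar: only /dz/ (voiced); no voiceless partner.
So /dz/ is the unpaired segment.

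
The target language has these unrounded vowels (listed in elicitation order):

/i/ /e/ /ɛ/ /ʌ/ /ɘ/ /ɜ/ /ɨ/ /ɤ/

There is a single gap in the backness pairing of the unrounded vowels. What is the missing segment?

height            front     central   back    
high              i         ɨ         —       
high-mid          e         ɘ         ɤ       
low-mid           ɛ         ɜ         ʌ       
The high row has no back member, so the gap is the high back unrounded vowel /ɯ/.

/ɯ/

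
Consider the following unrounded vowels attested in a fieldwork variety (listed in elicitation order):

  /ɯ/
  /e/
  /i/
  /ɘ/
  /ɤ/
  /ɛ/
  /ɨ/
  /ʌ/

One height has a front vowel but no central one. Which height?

high: front /i/, central /ɨ/, back /ɯ/.
high-mid: front /e/, central /ɘ/, back /ɤ/.
low-mid: front /ɛ/, central —, back /ʌ/.
Every height has a central member except low-mid, where /ɜ/ would be expected.

low-mid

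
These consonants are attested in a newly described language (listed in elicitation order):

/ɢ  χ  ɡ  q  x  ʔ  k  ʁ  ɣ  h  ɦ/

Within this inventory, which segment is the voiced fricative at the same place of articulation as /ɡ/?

/ɣ/

/ɡ/ is a voiced velar stop.
The voiced fricative at the same place is a voiced velar fricative — in this inventory, /ɣ/.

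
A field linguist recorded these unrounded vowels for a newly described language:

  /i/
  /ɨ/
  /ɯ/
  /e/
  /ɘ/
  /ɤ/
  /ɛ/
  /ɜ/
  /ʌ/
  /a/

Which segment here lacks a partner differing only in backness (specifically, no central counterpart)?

/a/

High: /i/ ~ /ɨ/ ~ /ɯ/
High-mid: /e/ ~ /ɘ/ ~ /ɤ/
Low-mid: /ɛ/ ~ /ɜ/ ~ /ʌ/
Low: only /a/ (front); no central partner.
So /a/ is the unpaired segment.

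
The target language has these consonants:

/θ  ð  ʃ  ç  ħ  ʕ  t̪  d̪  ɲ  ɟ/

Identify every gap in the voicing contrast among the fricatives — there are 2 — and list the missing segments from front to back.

/ʒ/, /ʝ/

place of articulation  voiceless  voiced  
dental            θ         ð       
postalveolar      ʃ         —       
palatal           ç         —       
pharyngeal        ħ         ʕ       
Gaps, from front to back: postalveolar lacks voiced (/ʒ/); palatal lacks voiced (/ʝ/).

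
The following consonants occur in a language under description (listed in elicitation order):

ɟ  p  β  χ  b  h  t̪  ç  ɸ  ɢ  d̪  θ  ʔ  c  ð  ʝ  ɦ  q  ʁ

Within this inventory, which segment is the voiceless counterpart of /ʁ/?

/ʁ/ is a voiced uvular fricative.
The voiceless counterpart is a voiceless uvular fricative — in this inventory, /χ/.

/χ/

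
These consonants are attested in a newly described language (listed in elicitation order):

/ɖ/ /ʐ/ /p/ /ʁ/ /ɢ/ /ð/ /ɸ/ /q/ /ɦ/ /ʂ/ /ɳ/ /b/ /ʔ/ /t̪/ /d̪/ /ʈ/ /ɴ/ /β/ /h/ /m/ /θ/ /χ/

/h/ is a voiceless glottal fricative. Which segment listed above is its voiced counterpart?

/ɦ/

The voiced counterpart is a voiced glottal fricative — in this inventory, /ɦ/.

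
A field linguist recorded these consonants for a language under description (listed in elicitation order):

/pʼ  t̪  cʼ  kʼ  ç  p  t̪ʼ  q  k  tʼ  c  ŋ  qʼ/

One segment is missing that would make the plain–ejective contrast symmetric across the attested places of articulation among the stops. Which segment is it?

/t/

Plain: /p/ (bilabial), /t̪/ (dental), /c/ (palatal), /k/ (velar), /q/ (uvular).
Ejective: /pʼ/ (bilabial), /t̪ʼ/ (dental), /tʼ/ (alveolar), /cʼ/ (palatal), /kʼ/ (velar), /qʼ/ (uvular).
The alveolar row has no plain member, so the gap is the plain alveolar stop /t/.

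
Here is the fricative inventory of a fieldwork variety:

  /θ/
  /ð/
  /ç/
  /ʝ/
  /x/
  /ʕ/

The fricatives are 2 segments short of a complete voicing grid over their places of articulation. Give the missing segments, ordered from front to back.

/ɣ/, /ħ/

Voiceless: /θ/ (dental), /ç/ (palatal), /x/ (velar).
Voiced: /ð/ (dental), /ʝ/ (palatal), /ʕ/ (pharyngeal).
Gaps, from front to back: velar lacks voiced (/ɣ/); pharyngeal lacks voiceless (/ħ/).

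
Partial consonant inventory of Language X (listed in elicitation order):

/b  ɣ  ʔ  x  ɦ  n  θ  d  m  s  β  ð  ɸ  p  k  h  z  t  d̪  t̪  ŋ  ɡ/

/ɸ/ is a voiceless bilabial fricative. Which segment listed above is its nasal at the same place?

The nasal at the same place is a bilabial nasal — in this inventory, /m/.

/m/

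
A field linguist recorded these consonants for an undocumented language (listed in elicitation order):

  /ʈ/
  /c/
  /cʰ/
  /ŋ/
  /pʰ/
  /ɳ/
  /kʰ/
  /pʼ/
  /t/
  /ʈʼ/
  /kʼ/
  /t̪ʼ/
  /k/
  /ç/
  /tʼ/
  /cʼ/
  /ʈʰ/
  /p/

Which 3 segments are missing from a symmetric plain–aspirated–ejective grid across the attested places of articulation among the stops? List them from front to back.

bilabial: plain /p/, aspirated /pʰ/, ejective /pʼ/.
dental: plain —, aspirated —, ejective /t̪ʼ/.
alveolar: plain /t/, aspirated —, ejective /tʼ/.
retroflex: plain /ʈ/, aspirated /ʈʰ/, ejective /ʈʼ/.
palatal: plain /c/, aspirated /cʰ/, ejective /cʼ/.
velar: plain /k/, aspirated /kʰ/, ejective /kʼ/.
Gaps, from front to back: dental lacks plain (/t̪/); dental lacks aspirated (/t̪ʰ/); alveolar lacks aspirated (/tʰ/).

/t̪/, /t̪ʰ/, /tʰ/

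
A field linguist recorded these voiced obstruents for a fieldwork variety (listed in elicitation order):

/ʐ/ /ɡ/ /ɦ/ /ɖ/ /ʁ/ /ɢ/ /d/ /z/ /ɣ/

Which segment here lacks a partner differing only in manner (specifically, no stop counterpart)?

Alveolar: /d/ ~ /z/
Retroflex: /ɖ/ ~ /ʐ/
Velar: /ɡ/ ~ /ɣ/
Uvular: /ɢ/ ~ /ʁ/
Glottal: only /ɦ/ (fricative); no stop partner.
So /ɦ/ is the unpaired segment.

/ɦ/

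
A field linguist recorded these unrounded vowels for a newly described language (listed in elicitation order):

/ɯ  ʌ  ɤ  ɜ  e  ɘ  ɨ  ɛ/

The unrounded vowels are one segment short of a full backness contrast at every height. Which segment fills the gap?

/i/

Front: /e/ (high-mid), /ɛ/ (low-mid).
Central: /ɨ/ (high), /ɘ/ (high-mid), /ɜ/ (low-mid).
Back: /ɯ/ (high), /ɤ/ (high-mid), /ʌ/ (low-mid).
The high row has no front member, so the gap is the high front unrounded vowel /i/.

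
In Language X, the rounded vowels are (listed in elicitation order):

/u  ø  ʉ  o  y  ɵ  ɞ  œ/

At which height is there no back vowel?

low-mid

height            front     central   back    
high              y         ʉ         u       
high-mid          ø         ɵ         o       
low-mid           œ         ɞ         —       
Every height has a back member except low-mid, where /ɔ/ would be expected.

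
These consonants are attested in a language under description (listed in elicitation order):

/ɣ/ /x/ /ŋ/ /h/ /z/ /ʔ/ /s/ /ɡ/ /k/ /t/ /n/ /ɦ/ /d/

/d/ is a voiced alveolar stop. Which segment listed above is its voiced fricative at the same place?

/z/

The voiced fricative at the same place is a voiced alveolar fricative — in this inventory, /z/.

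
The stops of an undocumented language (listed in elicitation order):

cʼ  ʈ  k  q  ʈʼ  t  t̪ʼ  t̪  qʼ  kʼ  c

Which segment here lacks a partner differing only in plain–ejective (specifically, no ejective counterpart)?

/t/

Dental: /t̪/ ~ /t̪ʼ/
Retroflex: /ʈ/ ~ /ʈʼ/
Palatal: /c/ ~ /cʼ/
Velar: /k/ ~ /kʼ/
Uvular: /q/ ~ /qʼ/
Alveolar: only /t/ (plain); no ejective partner.
So /t/ is the unpaired segment.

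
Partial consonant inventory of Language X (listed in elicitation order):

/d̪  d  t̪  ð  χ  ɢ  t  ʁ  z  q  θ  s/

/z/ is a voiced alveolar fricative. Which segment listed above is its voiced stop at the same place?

The voiced stop at the same place is a voiced alveolar stop — in this inventory, /d/.

/d/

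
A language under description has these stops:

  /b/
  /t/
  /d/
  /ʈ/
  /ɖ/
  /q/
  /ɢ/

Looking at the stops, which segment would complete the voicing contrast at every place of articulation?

place of articulation  voiceless  voiced  
bilabial          —         b       
alveolar          t         d       
retroflex         ʈ         ɖ       
uvular            q         ɢ       
The bilabial row has no voiceless member, so the gap is the voiceless bilabial stop /p/.

/p/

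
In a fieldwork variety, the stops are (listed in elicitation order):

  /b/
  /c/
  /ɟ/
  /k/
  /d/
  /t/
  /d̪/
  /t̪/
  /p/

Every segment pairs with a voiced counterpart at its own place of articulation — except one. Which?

Bilabial: /p/ ~ /b/
Dental: /t̪/ ~ /d̪/
Alveolar: /t/ ~ /d/
Palatal: /c/ ~ /ɟ/
Velar: only /k/ (voiceless); no voiced partner.
So /k/ is the unpaired segment.

/k/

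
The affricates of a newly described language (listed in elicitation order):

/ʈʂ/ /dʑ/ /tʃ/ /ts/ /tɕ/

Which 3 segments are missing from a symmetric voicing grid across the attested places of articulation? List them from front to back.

/dz/, /dʒ/, /ɖʐ/

Voiceless: /ts/ (alveolar), /tʃ/ (postalveolar), /ʈʂ/ (retroflex), /tɕ/ (alveolo-palatal).
Voiced: /dʑ/ (alveolo-palatal).
Gaps, from front to back: alveolar lacks voiced (/dz/); postalveolar lacks voiced (/dʒ/); retroflex lacks voiced (/ɖʐ/).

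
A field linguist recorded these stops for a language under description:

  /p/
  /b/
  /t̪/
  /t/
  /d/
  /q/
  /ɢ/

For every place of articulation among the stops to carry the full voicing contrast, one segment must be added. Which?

place of articulation  voiceless  voiced  
bilabial          p         b       
dental            t̪        —       
alveolar          t         d       
uvular            q         ɢ       
The dental row has no voiced member, so the gap is the voiced dental stop /d̪/.

/d̪/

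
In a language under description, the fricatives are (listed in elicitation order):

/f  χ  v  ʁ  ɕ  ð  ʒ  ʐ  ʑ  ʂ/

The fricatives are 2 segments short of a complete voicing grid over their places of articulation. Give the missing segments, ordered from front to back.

place of articulation  voiceless  voiced  
labiodental       f         v       
dental            —         ð       
postalveolar      —         ʒ       
retroflex         ʂ         ʐ       
alveolo-palatal   ɕ         ʑ       
uvular            χ         ʁ       
Gaps, from front to back: dental lacks voiceless (/θ/); postalveolar lacks voiceless (/ʃ/).

/θ/, /ʃ/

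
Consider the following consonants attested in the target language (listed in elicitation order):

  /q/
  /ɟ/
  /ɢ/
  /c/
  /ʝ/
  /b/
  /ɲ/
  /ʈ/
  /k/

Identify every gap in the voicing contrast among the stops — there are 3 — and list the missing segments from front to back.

/p/, /ɖ/, /ɡ/

bilabial: voiceless —, voiced /b/.
retroflex: voiceless /ʈ/, voiced —.
palatal: voiceless /c/, voiced /ɟ/.
velar: voiceless /k/, voiced —.
uvular: voiceless /q/, voiced /ɢ/.
Gaps, from front to back: bilabial lacks voiceless (/p/); retroflex lacks voiced (/ɖ/); velar lacks voiced (/ɡ/).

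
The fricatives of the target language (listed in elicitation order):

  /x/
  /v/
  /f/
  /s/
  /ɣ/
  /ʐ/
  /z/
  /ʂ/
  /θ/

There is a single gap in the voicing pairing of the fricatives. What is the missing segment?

place of articulation  voiceless  voiced  
labiodental       f         v       
dental            θ         —       
alveolar          s         z       
retroflex         ʂ         ʐ       
velar             x         ɣ       
The dental row has no voiced member, so the gap is the voiced dental fricative /ð/.

/ð/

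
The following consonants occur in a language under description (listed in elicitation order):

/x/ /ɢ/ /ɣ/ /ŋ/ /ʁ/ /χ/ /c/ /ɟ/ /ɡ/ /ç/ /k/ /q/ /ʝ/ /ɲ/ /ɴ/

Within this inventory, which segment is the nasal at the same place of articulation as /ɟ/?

/ɟ/ is a voiced palatal stop.
The nasal at the same place is a palatal nasal — in this inventory, /ɲ/.

/ɲ/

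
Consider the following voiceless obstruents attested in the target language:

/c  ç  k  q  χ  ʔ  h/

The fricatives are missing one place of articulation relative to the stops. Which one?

velar

Stop: /c/ (palatal), /k/ (velar), /q/ (uvular), /ʔ/ (glottal).
Fricative: /ç/ (palatal), /χ/ (uvular), /h/ (glottal).
Every place of articulation has a fricative member except velar, where /x/ would be expected.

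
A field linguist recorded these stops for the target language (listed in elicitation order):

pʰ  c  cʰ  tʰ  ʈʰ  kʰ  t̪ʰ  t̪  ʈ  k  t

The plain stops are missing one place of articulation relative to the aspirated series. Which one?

bilabial

Plain: /t̪/ (dental), /t/ (alveolar), /ʈ/ (retroflex), /c/ (palatal), /k/ (velar).
Aspirated: /pʰ/ (bilabial), /t̪ʰ/ (dental), /tʰ/ (alveolar), /ʈʰ/ (retroflex), /cʰ/ (palatal), /kʰ/ (velar).
Every place of articulation has a plain member except bilabial, where /p/ would be expected.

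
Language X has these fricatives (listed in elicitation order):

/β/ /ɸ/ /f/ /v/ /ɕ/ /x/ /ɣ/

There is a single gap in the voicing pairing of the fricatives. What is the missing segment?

Voiceless: /ɸ/ (bilabial), /f/ (labiodental), /ɕ/ (alveolo-palatal), /x/ (velar).
Voiced: /β/ (bilabial), /v/ (labiodental), /ɣ/ (velar).
The alveolo-palatal row has no voiced member, so the gap is the voiced alveolo-palatal fricative /ʑ/.

/ʑ/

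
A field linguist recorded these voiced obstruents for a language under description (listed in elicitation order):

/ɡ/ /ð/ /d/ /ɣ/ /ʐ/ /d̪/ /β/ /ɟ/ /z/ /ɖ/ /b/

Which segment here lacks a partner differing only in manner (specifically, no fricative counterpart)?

Bilabial: /b/ ~ /β/
Dental: /d̪/ ~ /ð/
Alveolar: /d/ ~ /z/
Retroflex: /ɖ/ ~ /ʐ/
Velar: /ɡ/ ~ /ɣ/
Palatal: only /ɟ/ (stop); no fricative partner.
So /ɟ/ is the unpaired segment.

/ɟ/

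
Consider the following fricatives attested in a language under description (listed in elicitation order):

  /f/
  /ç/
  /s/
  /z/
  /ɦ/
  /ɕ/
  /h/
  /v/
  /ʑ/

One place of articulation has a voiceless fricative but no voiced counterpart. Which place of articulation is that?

palatal

labiodental: voiceless /f/, voiced /v/.
alveolar: voiceless /s/, voiced /z/.
alveolo-palatal: voiceless /ɕ/, voiced /ʑ/.
palatal: voiceless /ç/, voiced —.
glottal: voiceless /h/, voiced /ɦ/.
Every place of articulation has a voiced member except palatal, where /ʝ/ would be expected.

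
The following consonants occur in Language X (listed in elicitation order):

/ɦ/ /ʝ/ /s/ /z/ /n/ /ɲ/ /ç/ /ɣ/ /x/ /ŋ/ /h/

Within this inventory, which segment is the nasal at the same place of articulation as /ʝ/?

/ʝ/ is a voiced palatal fricative.
The nasal at the same place is a palatal nasal — in this inventory, /ɲ/.

/ɲ/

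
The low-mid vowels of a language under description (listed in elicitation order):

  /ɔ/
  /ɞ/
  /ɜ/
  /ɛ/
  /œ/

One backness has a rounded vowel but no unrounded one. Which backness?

backness          unrounded  rounded 
front             ɛ         œ       
central           ɜ         ɞ       
back              —         ɔ       
Every backness has an unrounded member except back, where /ʌ/ would be expected.

back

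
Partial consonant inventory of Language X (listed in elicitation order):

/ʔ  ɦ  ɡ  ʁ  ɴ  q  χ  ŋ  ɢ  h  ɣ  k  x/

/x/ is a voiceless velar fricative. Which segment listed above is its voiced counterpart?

/ɣ/

The voiced counterpart is a voiced velar fricative — in this inventory, /ɣ/.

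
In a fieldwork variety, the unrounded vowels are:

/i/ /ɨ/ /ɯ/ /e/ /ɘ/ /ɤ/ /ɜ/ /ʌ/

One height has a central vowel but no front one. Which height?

low-mid

high: front /i/, central /ɨ/, back /ɯ/.
high-mid: front /e/, central /ɘ/, back /ɤ/.
low-mid: front —, central /ɜ/, back /ʌ/.
Every height has a front member except low-mid, where /ɛ/ would be expected.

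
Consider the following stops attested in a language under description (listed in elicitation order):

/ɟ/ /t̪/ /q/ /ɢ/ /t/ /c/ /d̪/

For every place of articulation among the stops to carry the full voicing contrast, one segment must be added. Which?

dental: voiceless /t̪/, voiced /d̪/.
alveolar: voiceless /t/, voiced —.
palatal: voiceless /c/, voiced /ɟ/.
uvular: voiceless /q/, voiced /ɢ/.
The alveolar row has no voiced member, so the gap is the voiced alveolar stop /d/.

/d/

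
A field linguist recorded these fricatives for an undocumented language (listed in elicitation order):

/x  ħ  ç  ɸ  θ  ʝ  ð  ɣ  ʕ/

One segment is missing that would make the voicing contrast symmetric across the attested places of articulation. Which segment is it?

Voiceless: /ɸ/ (bilabial), /θ/ (dental), /ç/ (palatal), /x/ (velar), /ħ/ (pharyngeal).
Voiced: /ð/ (dental), /ʝ/ (palatal), /ɣ/ (velar), /ʕ/ (pharyngeal).
The bilabial row has no voiced member, so the gap is the voiced bilabial fricative /β/.

/β/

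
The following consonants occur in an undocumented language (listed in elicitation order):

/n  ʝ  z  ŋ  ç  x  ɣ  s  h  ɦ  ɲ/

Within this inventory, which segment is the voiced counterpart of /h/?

/ɦ/

/h/ is a voiceless glottal fricative.
The voiced counterpart is a voiced glottal fricative — in this inventory, /ɦ/.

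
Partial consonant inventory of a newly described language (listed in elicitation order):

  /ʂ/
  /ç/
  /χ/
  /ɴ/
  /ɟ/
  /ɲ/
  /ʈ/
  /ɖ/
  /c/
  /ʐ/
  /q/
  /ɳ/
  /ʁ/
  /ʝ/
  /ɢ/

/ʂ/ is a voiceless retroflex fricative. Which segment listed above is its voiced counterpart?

/ʐ/

The voiced counterpart is a voiced retroflex fricative — in this inventory, /ʐ/.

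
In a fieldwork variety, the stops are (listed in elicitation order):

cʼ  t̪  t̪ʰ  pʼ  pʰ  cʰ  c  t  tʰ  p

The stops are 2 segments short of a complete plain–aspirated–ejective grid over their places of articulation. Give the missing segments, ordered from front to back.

Plain: /p/ (bilabial), /t̪/ (dental), /t/ (alveolar), /c/ (palatal).
Aspirated: /pʰ/ (bilabial), /t̪ʰ/ (dental), /tʰ/ (alveolar), /cʰ/ (palatal).
Ejective: /pʼ/ (bilabial), /cʼ/ (palatal).
Gaps, from front to back: dental lacks ejective (/t̪ʼ/); alveolar lacks ejective (/tʼ/).

/t̪ʼ/, /tʼ/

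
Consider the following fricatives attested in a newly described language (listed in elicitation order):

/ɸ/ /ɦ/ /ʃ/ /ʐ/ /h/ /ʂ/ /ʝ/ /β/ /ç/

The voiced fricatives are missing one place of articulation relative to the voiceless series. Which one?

Voiceless: /ɸ/ (bilabial), /ʃ/ (postalveolar), /ʂ/ (retroflex), /ç/ (palatal), /h/ (glottal).
Voiced: /β/ (bilabial), /ʐ/ (retroflex), /ʝ/ (palatal), /ɦ/ (glottal).
Every place of articulation has a voiced member except postalveolar, where /ʒ/ would be expected.

postalveolar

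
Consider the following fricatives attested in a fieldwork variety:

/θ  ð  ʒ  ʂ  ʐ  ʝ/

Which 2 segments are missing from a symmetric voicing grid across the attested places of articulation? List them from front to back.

/ʃ/, /ç/

place of articulation  voiceless  voiced  
dental            θ         ð       
postalveolar      —         ʒ       
retroflex         ʂ         ʐ       
palatal           —         ʝ       
Gaps, from front to back: postalveolar lacks voiceless (/ʃ/); palatal lacks voiceless (/ç/).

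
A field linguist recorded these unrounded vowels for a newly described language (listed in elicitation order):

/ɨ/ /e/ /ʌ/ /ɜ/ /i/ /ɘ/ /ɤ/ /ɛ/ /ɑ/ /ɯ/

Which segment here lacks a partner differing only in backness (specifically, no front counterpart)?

/ɑ/

High: /i/ ~ /ɨ/ ~ /ɯ/
High-mid: /e/ ~ /ɘ/ ~ /ɤ/
Low-mid: /ɛ/ ~ /ɜ/ ~ /ʌ/
Low: only /ɑ/ (back); no front partner.
So /ɑ/ is the unpaired segment.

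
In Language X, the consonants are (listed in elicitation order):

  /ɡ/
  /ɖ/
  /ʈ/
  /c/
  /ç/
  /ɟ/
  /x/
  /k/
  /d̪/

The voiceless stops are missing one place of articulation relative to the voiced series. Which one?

Voiceless: /ʈ/ (retroflex), /c/ (palatal), /k/ (velar).
Voiced: /d̪/ (dental), /ɖ/ (retroflex), /ɟ/ (palatal), /ɡ/ (velar).
Every place of articulation has a voiceless member except dental, where /t̪/ would be expected.

dental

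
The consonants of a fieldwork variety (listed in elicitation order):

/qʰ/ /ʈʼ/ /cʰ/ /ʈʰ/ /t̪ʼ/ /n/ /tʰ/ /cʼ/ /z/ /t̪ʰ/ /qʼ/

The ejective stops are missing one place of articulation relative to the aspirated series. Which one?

alveolar

Aspirated: /t̪ʰ/ (dental), /tʰ/ (alveolar), /ʈʰ/ (retroflex), /cʰ/ (palatal), /qʰ/ (uvular).
Ejective: /t̪ʼ/ (dental), /ʈʼ/ (retroflex), /cʼ/ (palatal), /qʼ/ (uvular).
Every place of articulation has an ejective member except alveolar, where /tʼ/ would be expected.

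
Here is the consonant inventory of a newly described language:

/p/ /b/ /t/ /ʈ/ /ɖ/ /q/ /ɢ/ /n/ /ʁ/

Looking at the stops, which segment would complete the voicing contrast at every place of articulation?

/d/

place of articulation  voiceless  voiced  
bilabial          p         b       
alveolar          t         —       
retroflex         ʈ         ɖ       
uvular            q         ɢ       
The alveolar row has no voiced member, so the gap is the voiced alveolar stop /d/.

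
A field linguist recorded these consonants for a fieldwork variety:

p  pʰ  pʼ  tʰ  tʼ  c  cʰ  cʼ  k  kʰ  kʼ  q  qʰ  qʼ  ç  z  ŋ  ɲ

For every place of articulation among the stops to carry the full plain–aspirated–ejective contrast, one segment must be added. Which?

/t/

place of articulation  plain     aspirated  ejective
bilabial          p         pʰ        pʼ      
alveolar          —         tʰ        tʼ      
palatal           c         cʰ        cʼ      
velar             k         kʰ        kʼ      
uvular            q         qʰ        qʼ      
The alveolar row has no plain member, so the gap is the plain alveolar stop /t/.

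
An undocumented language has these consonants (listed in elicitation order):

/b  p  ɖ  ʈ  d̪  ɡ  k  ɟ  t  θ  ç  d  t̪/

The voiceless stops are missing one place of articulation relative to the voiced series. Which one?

place of articulation  voiceless  voiced  
bilabial          p         b       
dental            t̪        d̪      
alveolar          t         d       
retroflex         ʈ         ɖ       
palatal           —         ɟ       
velar             k         ɡ       
Every place of articulation has a voiceless member except palatal, where /c/ would be expected.

palatal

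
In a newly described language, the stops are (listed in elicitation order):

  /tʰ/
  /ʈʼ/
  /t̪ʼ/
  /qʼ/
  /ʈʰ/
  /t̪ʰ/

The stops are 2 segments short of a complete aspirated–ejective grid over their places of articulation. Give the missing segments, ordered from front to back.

/tʼ/, /qʰ/

place of articulation  aspirated  ejective
dental            t̪ʰ       t̪ʼ     
alveolar          tʰ        —       
retroflex         ʈʰ        ʈʼ      
uvular            —         qʼ      
Gaps, from front to back: alveolar lacks ejective (/tʼ/); uvular lacks aspirated (/qʰ/).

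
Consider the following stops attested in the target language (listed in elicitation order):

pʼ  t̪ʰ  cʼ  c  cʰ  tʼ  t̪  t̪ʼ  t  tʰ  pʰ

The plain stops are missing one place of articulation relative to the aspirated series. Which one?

bilabial

place of articulation  plain     aspirated  ejective
bilabial          —         pʰ        pʼ      
dental            t̪        t̪ʰ       t̪ʼ     
alveolar          t         tʰ        tʼ      
palatal           c         cʰ        cʼ      
Every place of articulation has a plain member except bilabial, where /p/ would be expected.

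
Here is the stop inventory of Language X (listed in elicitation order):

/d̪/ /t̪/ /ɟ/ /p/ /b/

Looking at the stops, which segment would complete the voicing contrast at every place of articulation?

/c/

Voiceless: /p/ (bilabial), /t̪/ (dental).
Voiced: /b/ (bilabial), /d̪/ (dental), /ɟ/ (palatal).
The palatal row has no voiceless member, so the gap is the voiceless palatal stop /c/.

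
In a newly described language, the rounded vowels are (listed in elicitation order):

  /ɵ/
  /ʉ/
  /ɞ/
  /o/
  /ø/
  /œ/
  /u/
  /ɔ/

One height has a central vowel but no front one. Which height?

high

Front: /ø/ (high-mid), /œ/ (low-mid).
Central: /ʉ/ (high), /ɵ/ (high-mid), /ɞ/ (low-mid).
Back: /u/ (high), /o/ (high-mid), /ɔ/ (low-mid).
Every height has a front member except high, where /y/ would be expected.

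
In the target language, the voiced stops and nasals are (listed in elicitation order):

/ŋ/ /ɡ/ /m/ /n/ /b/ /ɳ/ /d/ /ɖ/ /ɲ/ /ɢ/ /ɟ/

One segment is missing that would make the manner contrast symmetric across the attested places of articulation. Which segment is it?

Oral stop: /b/ (bilabial), /d/ (alveolar), /ɖ/ (retroflex), /ɟ/ (palatal), /ɡ/ (velar), /ɢ/ (uvular).
Nasal: /m/ (bilabial), /n/ (alveolar), /ɳ/ (retroflex), /ɲ/ (palatal), /ŋ/ (velar).
The uvular row has no nasal member, so the gap is the uvular nasal /ɴ/.

/ɴ/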